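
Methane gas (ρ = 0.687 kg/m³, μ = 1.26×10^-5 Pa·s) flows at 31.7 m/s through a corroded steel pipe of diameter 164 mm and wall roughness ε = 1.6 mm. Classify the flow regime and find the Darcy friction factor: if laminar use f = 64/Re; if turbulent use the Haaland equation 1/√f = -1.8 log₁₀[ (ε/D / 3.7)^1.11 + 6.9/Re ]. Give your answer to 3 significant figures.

f ≈ 0.0379

Re = ρVD/μ = 0.687·31.7·0.164/1.26e-05 = 2.835e+05.
Re > 4000 → turbulent. ε/D = 0.0016/0.164 = 0.00976; Haaland: 1/√f = -1.8 log₁₀[0.00137 + 2.43e-05] = 5.139, so f = 0.03787.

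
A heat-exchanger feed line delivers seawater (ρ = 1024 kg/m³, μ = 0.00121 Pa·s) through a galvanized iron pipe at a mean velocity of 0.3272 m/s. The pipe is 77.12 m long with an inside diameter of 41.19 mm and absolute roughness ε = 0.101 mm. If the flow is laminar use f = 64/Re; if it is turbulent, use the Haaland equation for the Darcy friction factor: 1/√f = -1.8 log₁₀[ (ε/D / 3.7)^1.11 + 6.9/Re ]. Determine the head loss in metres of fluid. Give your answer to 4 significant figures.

h_f ≈ 0.3400 m

Reynolds number Re = ρVD/μ = 1024 · 0.3272 · 0.04119 / 0.00121 = 1.141e+04.
Re > 4000 → turbulent. Relative roughness ε/D = 0.000101/0.04119 = 0.00245. Haaland: 1/√f = -1.8 log₁₀[(0.00245/3.7)^1.11 + 6.9/1.141e+04] = -1.8 log₁₀[0.000296 + 0.000605] = 5.481, so f = 0.03328.
Darcy-Weisbach: ΔP = f(L/D)(ρV²/2) = 0.03328·(77.12/0.04119)·(1024·0.3272²/2) = 0.03328·1872·54.81 = 3416 Pa.
Head loss h_f = ΔP/(ρg) = 3416/(1024·9.81) = 0.3400 m.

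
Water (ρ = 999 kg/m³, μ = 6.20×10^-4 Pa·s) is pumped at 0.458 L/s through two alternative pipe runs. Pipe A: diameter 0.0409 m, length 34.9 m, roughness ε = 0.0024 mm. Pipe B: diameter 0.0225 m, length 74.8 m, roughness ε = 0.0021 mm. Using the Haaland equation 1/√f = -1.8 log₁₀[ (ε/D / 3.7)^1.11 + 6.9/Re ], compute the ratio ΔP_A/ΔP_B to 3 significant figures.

ΔP_A/ΔP_B ≈ 0.0269

Pipe A: V = Q/A = 0.000458/0.001314 = 0.3486 m/s; Re = 2.297e+04; ε/D = 5.87e-05; Haaland → f = 0.02497; ΔP_A = f(L/D)(ρV²/2) = 1293 Pa.
Pipe B: V = Q/A = 0.000458/0.0003976 = 1.152 m/s; Re = 4.176e+04; ε/D = 9.33e-05; Haaland → f = 0.02181; ΔP_B = f(L/D)(ρV²/2) = 4.806e+04 Pa.
ΔP_A/ΔP_B = 1293/4.806e+04 = 0.0269.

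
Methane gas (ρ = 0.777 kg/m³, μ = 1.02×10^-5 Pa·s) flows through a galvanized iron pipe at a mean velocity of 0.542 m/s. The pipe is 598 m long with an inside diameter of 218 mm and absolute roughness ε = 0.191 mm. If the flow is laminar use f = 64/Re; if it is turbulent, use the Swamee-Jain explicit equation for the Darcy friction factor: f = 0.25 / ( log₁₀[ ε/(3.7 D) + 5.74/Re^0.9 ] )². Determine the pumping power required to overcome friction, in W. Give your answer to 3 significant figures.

P ≈ 0.211 W

Reynolds number Re = ρVD/μ = 0.777 · 0.542 · 0.218 / 1.02e-05 = 9001.
Re > 4000 → turbulent. Relative roughness ε/D = 0.000191/0.218 = 0.000876. Swamee-Jain: f = 0.25/(log₁₀[0.000876/3.7 + 5.74/9001^0.9])² = 0.25/(log₁₀[0.000237 + 0.00159])² = 0.25/(-2.739)² = 0.03331.
Darcy-Weisbach: ΔP = f(L/D)(ρV²/2) = 0.03331·(598/0.218)·(0.777·0.542²/2) = 0.03331·2743·0.1141 = 10.43 Pa.
Q = V·A = 0.542·0.03733 = 0.02023 m³/s.
Pumping power P = QΔP = 0.02023·10.43 = 0.2110 W = 0.211 W.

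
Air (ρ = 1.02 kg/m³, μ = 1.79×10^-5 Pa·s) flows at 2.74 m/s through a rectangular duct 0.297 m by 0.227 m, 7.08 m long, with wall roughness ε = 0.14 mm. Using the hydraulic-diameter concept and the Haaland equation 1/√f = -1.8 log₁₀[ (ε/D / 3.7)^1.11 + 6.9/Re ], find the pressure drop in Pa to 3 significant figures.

Hydraulic diameter D_h = 4A/P = 4·(0.297·0.227)/(2·(0.297+0.227)) = 0.2697/1.048 = 0.2573 m.
Re = ρVD_h/μ = 1.02·2.74·0.2573/1.79e-05 = 4.018e+04.
ε/D_h = 0.00014/0.2573 = 0.000544; Haaland gives 1/√f = -1.8 log₁₀[5.57e-05+0.000172] = 6.558, so f = 0.02325.
ΔP = f(L/D_h)(ρV²/2) = 0.02325·7.08/0.2573·3.829 = 2.45 Pa.

ΔP ≈ 2.45 Pa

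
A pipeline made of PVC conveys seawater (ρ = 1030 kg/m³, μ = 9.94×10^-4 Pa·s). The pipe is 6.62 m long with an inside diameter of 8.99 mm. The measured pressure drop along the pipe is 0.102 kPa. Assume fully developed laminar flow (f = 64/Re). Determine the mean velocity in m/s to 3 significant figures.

For laminar flow, f = 64/Re with Re = ρVD/μ, so Darcy-Weisbach reduces to ΔP = 32μLV/D². Solving for V: V = ΔP·D²/(32μL) = 102·(0.00899)²/(32·0.000994·6.62) = 0.03915 m/s.
Check: Re = ρVD/μ = 1030·0.03915·0.00899/0.000994 = 364.7 < 2300, so the laminar assumption holds.

V ≈ 0.0391 m/s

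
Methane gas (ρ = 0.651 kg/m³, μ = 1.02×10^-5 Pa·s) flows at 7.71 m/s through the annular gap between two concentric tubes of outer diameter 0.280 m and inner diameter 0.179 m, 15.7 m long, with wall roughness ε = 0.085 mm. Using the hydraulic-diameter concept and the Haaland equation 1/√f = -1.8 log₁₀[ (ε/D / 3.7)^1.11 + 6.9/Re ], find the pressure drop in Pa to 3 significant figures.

Hydraulic diameter D_h = 4A/P = D_o - D_i = 0.28 - 0.179 = 0.101 m.
Re = ρVD_h/μ = 0.651·7.71·0.101/1.02e-05 = 4.97e+04.
ε/D_h = 8.5e-05/0.101 = 0.000842; Haaland gives 1/√f = -1.8 log₁₀[9.04e-05+0.000139] = 6.552, so f = 0.0233.
ΔP = f(L/D_h)(ρV²/2) = 0.0233·15.7/0.101·19.35 = 70.07 Pa.

ΔP ≈ 70.1 Pa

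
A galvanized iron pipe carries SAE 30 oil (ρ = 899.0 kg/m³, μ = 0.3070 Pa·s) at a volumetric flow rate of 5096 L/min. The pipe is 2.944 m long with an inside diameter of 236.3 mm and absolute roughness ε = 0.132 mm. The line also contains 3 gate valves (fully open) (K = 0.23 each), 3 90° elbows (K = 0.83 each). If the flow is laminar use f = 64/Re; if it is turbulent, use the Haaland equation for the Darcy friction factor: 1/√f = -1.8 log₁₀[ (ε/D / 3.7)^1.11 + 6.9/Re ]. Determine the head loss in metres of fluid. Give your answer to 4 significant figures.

h_f ≈ 0.7217 m

Q = 5096 L/min = 5096/60000 = 0.08493 m³/s.
Cross-sectional area A = πD²/4 = π(0.2363)²/4 = 0.04385 m²; mean velocity V = Q/A = 0.08493/0.04385 = 1.937 m/s.
Reynolds number Re = ρVD/μ = 899 · 1.937 · 0.2363 / 0.307 = 1340.
Re < 2300 → laminar flow, so f = 64/Re = 64/1340 = 0.04776 (the turbulent correlation is not needed).
Total minor-loss coefficient ΣK = 3·0.23 + 3·0.83 = 3.18.
ΔP = [f·L/D + ΣK]·(ρV²/2) = [0.04776·2.944/0.2363 + 3.18]·(899·1.937²/2) = [0.595 + 3.18]·1686 = 6365 Pa.
Head loss h_f = ΔP/(ρg) = 6365/(899·9.81) = 0.7217 m.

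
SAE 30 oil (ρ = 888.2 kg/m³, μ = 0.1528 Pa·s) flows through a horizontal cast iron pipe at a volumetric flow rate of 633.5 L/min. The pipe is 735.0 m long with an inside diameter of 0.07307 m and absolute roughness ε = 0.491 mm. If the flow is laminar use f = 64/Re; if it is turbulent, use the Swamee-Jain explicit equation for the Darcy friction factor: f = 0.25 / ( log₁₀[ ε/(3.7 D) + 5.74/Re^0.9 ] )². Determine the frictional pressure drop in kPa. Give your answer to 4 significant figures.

ΔP ≈ 1695 kPa

Q = 633.5 L/min = 633.5/60000 = 0.01056 m³/s.
Cross-sectional area A = πD²/4 = π(0.07307)²/4 = 0.004193 m²; mean velocity V = Q/A = 0.01056/0.004193 = 2.518 m/s.
Reynolds number Re = ρVD/μ = 888.2 · 2.518 · 0.07307 / 0.153 = 1069.
Re < 2300 → laminar flow, so f = 64/Re = 64/1069 = 0.05984 (the turbulent correlation is not needed).
Darcy-Weisbach: ΔP = f(L/D)(ρV²/2) = 0.05984·(735/0.07307)·(888.2·2.518²/2) = 0.05984·1.006e+04·2815 = 1.695e+06 Pa.
ΔP = 1.695e+06 Pa = 1695 kPa.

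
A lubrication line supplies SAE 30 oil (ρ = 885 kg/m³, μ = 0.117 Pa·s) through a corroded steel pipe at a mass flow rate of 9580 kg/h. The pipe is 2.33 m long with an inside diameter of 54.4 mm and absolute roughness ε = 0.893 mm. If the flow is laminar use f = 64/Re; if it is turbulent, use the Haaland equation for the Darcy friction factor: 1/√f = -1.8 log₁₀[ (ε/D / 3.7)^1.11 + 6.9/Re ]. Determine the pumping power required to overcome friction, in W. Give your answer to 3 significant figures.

ṁ = 9580 kg/h = 9580/3600 = 2.661 kg/s.
A = πD²/4 = π(0.0544)²/4 = 0.002324 m²; mean velocity V = ṁ/(ρA) = 2.661/(885 · 0.002324) = 1.294 m/s.
Reynolds number Re = ρVD/μ = 885 · 1.294 · 0.0544 / 0.117 = 532.3.
Re < 2300 → laminar flow, so f = 64/Re = 64/532.3 = 0.1202 (the turbulent correlation is not needed).
Darcy-Weisbach: ΔP = f(L/D)(ρV²/2) = 0.1202·(2.33/0.0544)·(885·1.294²/2) = 0.1202·42.83·740.6 = 3814 Pa.
Q = ṁ/ρ = 2.661/885 = 0.003007 m³/s.
Pumping power P = QΔP = 0.003007·3814 = 11.47 W = 11.5 W.

P ≈ 11.5 W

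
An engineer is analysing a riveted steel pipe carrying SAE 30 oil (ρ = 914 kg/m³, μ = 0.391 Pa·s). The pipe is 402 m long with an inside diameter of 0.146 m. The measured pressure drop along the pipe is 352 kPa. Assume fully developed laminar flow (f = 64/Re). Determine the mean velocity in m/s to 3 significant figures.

V ≈ 1.49 m/s

For laminar flow, f = 64/Re with Re = ρVD/μ, so Darcy-Weisbach reduces to ΔP = 32μLV/D². Solving for V: V = ΔP·D²/(32μL) = 3.52e+05·(0.146)²/(32·0.391·402) = 1.492 m/s.
Check: Re = ρVD/μ = 914·1.492·0.146/0.391 = 509.1 < 2300, so the laminar assumption holds.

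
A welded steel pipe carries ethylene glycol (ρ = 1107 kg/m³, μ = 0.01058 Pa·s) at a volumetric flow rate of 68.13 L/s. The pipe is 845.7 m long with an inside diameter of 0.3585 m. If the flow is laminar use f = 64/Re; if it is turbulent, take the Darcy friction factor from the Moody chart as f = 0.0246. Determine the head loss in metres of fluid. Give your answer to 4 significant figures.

Q = 68.13 L/s = 68.13/1000 = 0.06813 m³/s.
Cross-sectional area A = πD²/4 = π(0.3585)²/4 = 0.1009 m²; mean velocity V = Q/A = 0.06813/0.1009 = 0.6749 m/s.
Reynolds number Re = ρVD/μ = 1107 · 0.6749 · 0.3585 / 0.0106 = 2.532e+04.
Re > 4000 → turbulent; use the Moody-chart value f = 0.0246.
Darcy-Weisbach: ΔP = f(L/D)(ρV²/2) = 0.0246·(845.7/0.3585)·(1107·0.6749²/2) = 0.0246·2359·252.1 = 1.463e+04 Pa.
Head loss h_f = ΔP/(ρg) = 1.463e+04/(1107·9.81) = 1.347 m.

h_f ≈ 1.347 m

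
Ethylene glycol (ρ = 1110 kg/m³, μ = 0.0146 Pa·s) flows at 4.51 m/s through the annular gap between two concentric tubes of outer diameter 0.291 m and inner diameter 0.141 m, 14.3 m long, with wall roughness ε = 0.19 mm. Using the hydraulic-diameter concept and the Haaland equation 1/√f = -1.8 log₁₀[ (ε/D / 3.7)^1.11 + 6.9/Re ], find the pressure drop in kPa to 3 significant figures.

ΔP ≈ 26.2 kPa

Hydraulic diameter D_h = 4A/P = D_o - D_i = 0.291 - 0.141 = 0.15 m.
Re = ρVD_h/μ = 1110·4.51·0.15/0.0146 = 5.143e+04.
ε/D_h = 0.00019/0.15 = 0.00127; Haaland gives 1/√f = -1.8 log₁₀[0.000142+0.000134] = 6.405, so f = 0.02438.
ΔP = f(L/D_h)(ρV²/2) = 0.02438·14.3/0.15·1.129e+04 = 2.623e+04 Pa.
ΔP = 26.2 kPa.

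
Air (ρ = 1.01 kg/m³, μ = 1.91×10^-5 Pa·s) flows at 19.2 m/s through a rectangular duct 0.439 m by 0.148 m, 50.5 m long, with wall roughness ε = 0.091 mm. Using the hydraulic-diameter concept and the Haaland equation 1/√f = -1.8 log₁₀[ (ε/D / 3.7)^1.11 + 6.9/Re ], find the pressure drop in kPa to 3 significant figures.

Hydraulic diameter D_h = 4A/P = 4·(0.439·0.148)/(2·(0.439+0.148)) = 0.2599/1.174 = 0.2214 m.
Re = ρVD_h/μ = 1.01·19.2·0.2214/1.91e-05 = 2.248e+05.
ε/D_h = 9.1e-05/0.2214 = 0.000411; Haaland gives 1/√f = -1.8 log₁₀[4.08e-05+3.07e-05] = 7.462, so f = 0.01796.
ΔP = f(L/D_h)(ρV²/2) = 0.01796·50.5/0.2214·186.2 = 762.7 Pa.
ΔP = 0.763 kPa.

ΔP ≈ 0.763 kPa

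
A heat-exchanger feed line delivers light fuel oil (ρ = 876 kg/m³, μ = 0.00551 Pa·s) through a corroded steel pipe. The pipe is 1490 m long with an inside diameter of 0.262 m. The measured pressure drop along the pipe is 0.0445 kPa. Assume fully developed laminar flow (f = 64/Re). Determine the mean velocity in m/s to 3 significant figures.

For laminar flow, f = 64/Re with Re = ρVD/μ, so Darcy-Weisbach reduces to ΔP = 32μLV/D². Solving for V: V = ΔP·D²/(32μL) = 44.5·(0.262)²/(32·0.00551·1490) = 0.01163 m/s.
Check: Re = ρVD/μ = 876·0.01163·0.262/0.00551 = 484.3 < 2300, so the laminar assumption holds.

V ≈ 0.0116 m/s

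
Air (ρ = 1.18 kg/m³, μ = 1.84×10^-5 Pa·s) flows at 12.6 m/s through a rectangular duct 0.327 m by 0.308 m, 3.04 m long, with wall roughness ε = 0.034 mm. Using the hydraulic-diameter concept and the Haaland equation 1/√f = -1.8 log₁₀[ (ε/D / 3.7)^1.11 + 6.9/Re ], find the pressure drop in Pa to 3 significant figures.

Hydraulic diameter D_h = 4A/P = 4·(0.327·0.308)/(2·(0.327+0.308)) = 0.4029/1.27 = 0.3172 m.
Re = ρVD_h/μ = 1.18·12.6·0.3172/1.84e-05 = 2.563e+05.
ε/D_h = 3.4e-05/0.3172 = 0.000107; Haaland gives 1/√f = -1.8 log₁₀[9.18e-06+2.69e-05] = 7.997, so f = 0.01564.
ΔP = f(L/D_h)(ρV²/2) = 0.01564·3.04/0.3172·93.67 = 14.04 Pa.

ΔP ≈ 14.0 Pa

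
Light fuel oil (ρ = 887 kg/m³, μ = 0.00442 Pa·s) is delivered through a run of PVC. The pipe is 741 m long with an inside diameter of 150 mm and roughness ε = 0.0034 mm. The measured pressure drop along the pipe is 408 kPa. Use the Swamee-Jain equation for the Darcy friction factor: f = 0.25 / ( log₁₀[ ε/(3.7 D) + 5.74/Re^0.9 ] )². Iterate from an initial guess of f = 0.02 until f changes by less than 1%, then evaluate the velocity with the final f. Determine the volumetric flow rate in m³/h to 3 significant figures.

Q ≈ 204 m³/h

Rearranging Darcy-Weisbach: V = √(2·ΔP·D/(f·L·ρ)). With ε/D = 3.4e-06/0.15 = 2.27e-05, iterate starting from f = 0.02:
  f = 0.02 → V = √(2·4.08e+05·0.15/(0.02·741·887)) = 3.051 m/s; Re = ρVD/μ = 9.185e+04; f → 0.01832
  f = 0.01832 → V = 3.189 m/s; Re = 9.598e+04; f → 0.01815
Converged (Δf/f < 1%). With the final f = 0.01815: V = √(2·4.08e+05·0.15/(0.01815·741·887)) = 3.203 m/s.
Q = V·A = 3.203·(π/4·0.15²) = 0.0566 m³/s = 204 m³/h.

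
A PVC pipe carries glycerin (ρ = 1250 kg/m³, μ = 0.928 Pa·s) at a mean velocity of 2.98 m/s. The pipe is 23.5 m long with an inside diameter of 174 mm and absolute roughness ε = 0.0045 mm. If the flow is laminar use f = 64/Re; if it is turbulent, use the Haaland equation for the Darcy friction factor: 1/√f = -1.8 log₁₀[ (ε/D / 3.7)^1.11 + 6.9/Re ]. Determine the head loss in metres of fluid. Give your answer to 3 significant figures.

h_f ≈ 5.60 m

Reynolds number Re = ρVD/μ = 1250 · 2.98 · 0.174 / 0.928 = 698.4.
Re < 2300 → laminar flow, so f = 64/Re = 64/698.4 = 0.09163 (the turbulent correlation is not needed).
Darcy-Weisbach: ΔP = f(L/D)(ρV²/2) = 0.09163·(23.5/0.174)·(1250·2.98²/2) = 0.09163·135.1·5550 = 6.869e+04 Pa.
Head loss h_f = ΔP/(ρg) = 6.869e+04/(1250·9.81) = 5.60 m.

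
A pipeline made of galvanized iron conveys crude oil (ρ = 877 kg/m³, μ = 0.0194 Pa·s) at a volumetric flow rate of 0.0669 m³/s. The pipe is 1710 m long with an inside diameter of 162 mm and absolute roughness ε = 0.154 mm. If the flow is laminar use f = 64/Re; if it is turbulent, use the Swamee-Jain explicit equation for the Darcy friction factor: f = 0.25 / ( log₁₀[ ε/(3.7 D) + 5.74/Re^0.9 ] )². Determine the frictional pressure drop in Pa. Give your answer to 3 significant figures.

Cross-sectional area A = πD²/4 = π(0.162)²/4 = 0.02061 m²; mean velocity V = Q/A = 0.0669/0.02061 = 3.246 m/s.
Reynolds number Re = ρVD/μ = 877 · 3.246 · 0.162 / 0.0194 = 2.377e+04.
Re > 4000 → turbulent. Relative roughness ε/D = 0.000154/0.162 = 0.000951. Swamee-Jain: f = 0.25/(log₁₀[0.000951/3.7 + 5.74/2.377e+04^0.9])² = 0.25/(log₁₀[0.000257 + 0.000661])² = 0.25/(-3.037)² = 0.02711.
Darcy-Weisbach: ΔP = f(L/D)(ρV²/2) = 0.02711·(1710/0.162)·(877·3.246²/2) = 0.02711·1.056e+04·4619 = 1.322e+06 Pa.

ΔP ≈ 1.32×10^6 Pa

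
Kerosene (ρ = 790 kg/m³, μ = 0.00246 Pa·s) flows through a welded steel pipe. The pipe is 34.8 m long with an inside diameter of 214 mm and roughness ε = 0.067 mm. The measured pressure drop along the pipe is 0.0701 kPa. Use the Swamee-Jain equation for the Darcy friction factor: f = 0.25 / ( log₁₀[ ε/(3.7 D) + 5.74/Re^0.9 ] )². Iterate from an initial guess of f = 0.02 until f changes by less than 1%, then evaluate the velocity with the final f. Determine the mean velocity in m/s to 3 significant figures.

Rearranging Darcy-Weisbach: V = √(2·ΔP·D/(f·L·ρ)). With ε/D = 6.7e-05/0.214 = 0.000313, iterate starting from f = 0.02:
  f = 0.02 → V = √(2·70.1·0.214/(0.02·34.8·790)) = 0.2336 m/s; Re = ρVD/μ = 1.605e+04; f → 0.02799
  f = 0.02799 → V = 0.1975 m/s; Re = 1.357e+04; f → 0.02916
  f = 0.02916 → V = 0.1935 m/s; Re = 1.33e+04; f → 0.02931
Converged (Δf/f < 1%). With the final f = 0.02931: V = √(2·70.1·0.214/(0.02931·34.8·790)) = 0.193 m/s.

V ≈ 0.193 m/s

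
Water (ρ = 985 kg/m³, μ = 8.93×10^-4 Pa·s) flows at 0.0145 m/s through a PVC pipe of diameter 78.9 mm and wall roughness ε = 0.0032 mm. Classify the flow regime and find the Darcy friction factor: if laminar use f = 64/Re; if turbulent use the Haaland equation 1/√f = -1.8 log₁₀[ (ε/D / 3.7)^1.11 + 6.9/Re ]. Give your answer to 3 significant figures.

Re = ρVD/μ = 985·0.0145·0.0789/0.000893 = 1262.
Re < 2300 → laminar, so f = 64/Re = 0.05072 (roughness is irrelevant in laminar flow).

f ≈ 0.0507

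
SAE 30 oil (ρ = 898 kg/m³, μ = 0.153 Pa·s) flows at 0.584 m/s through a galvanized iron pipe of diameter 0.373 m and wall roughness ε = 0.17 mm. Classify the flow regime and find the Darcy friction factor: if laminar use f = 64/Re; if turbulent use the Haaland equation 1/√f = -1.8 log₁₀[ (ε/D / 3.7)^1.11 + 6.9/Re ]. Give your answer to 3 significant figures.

f ≈ 0.0501

Re = ρVD/μ = 898·0.584·0.373/0.153 = 1279.
Re < 2300 → laminar, so f = 64/Re = 0.05006 (roughness is irrelevant in laminar flow).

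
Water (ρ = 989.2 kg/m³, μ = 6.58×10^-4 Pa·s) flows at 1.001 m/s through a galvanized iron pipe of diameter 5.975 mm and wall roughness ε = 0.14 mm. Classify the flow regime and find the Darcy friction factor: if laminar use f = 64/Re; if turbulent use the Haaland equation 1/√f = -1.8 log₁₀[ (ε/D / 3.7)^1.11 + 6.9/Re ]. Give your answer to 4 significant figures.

f ≈ 0.05556

Re = ρVD/μ = 989.2·1.001·0.005975/0.000658 = 8991.
Re > 4000 → turbulent. ε/D = 0.00014/0.005975 = 0.0234; Haaland: 1/√f = -1.8 log₁₀[0.00363 + 0.000767] = 4.242, so f = 0.05556.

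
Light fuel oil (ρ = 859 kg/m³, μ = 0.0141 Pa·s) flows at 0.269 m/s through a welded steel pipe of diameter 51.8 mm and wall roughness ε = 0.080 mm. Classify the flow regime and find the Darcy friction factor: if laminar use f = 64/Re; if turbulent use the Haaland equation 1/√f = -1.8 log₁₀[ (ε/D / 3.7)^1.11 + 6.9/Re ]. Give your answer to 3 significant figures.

Re = ρVD/μ = 859·0.269·0.0518/0.0141 = 848.9.
Re < 2300 → laminar, so f = 64/Re = 0.07539 (roughness is irrelevant in laminar flow).

f ≈ 0.0754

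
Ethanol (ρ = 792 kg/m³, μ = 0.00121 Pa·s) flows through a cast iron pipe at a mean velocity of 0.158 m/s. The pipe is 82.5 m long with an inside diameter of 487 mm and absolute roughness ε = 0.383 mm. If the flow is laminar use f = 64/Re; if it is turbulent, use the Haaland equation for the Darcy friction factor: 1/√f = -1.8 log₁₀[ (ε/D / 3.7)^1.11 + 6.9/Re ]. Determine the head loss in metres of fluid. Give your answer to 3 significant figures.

Reynolds number Re = ρVD/μ = 792 · 0.158 · 0.487 / 0.00121 = 5.036e+04.
Re > 4000 → turbulent. Relative roughness ε/D = 0.000383/0.487 = 0.000786. Haaland: 1/√f = -1.8 log₁₀[(0.000786/3.7)^1.11 + 6.9/5.036e+04] = -1.8 log₁₀[8.38e-05 + 0.000137] = 6.581, so f = 0.02309.
Darcy-Weisbach: ΔP = f(L/D)(ρV²/2) = 0.02309·(82.5/0.487)·(792·0.158²/2) = 0.02309·169.4·9.886 = 38.67 Pa.
Head loss h_f = ΔP/(ρg) = 38.67/(792·9.81) = 0.00498 m.

h_f ≈ 0.00498 m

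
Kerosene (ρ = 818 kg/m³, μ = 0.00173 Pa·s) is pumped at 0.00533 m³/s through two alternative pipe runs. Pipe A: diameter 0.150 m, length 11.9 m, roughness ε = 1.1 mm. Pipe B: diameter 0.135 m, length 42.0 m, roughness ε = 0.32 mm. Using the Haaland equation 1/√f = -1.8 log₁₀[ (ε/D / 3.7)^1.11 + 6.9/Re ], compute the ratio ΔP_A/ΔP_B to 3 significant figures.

ΔP_A/ΔP_B ≈ 0.212

Pipe A: V = Q/A = 0.00533/0.01767 = 0.3016 m/s; Re = 2.139e+04; ε/D = 0.00733; Haaland → f = 0.03724; ΔP_A = f(L/D)(ρV²/2) = 109.9 Pa.
Pipe B: V = Q/A = 0.00533/0.01431 = 0.3724 m/s; Re = 2.377e+04; ε/D = 0.00237; Haaland → f = 0.0294; ΔP_B = f(L/D)(ρV²/2) = 518.8 Pa.
ΔP_A/ΔP_B = 109.9/518.8 = 0.212.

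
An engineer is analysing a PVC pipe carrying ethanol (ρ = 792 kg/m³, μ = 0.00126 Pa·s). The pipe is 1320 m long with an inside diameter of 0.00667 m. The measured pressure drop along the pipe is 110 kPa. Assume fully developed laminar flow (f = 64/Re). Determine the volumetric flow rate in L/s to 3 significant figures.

For laminar flow, f = 64/Re with Re = ρVD/μ, so Darcy-Weisbach reduces to ΔP = 32μLV/D². Solving for V: V = ΔP·D²/(32μL) = 1.1e+05·(0.00667)²/(32·0.00126·1320) = 0.09195 m/s.
Check: Re = ρVD/μ = 792·0.09195·0.00667/0.00126 = 385.5 < 2300, so the laminar assumption holds.
Q = V·A = 0.09195·(π/4·0.00667²) = 3.213e-06 m³/s = 0.00321 L/s.

Q ≈ 0.00321 L/s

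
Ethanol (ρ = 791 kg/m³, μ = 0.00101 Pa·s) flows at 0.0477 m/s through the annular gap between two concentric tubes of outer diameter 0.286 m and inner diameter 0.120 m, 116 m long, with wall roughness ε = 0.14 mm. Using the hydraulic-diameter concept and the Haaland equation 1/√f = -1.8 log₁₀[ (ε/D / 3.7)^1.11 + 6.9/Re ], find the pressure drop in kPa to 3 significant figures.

Hydraulic diameter D_h = 4A/P = D_o - D_i = 0.286 - 0.12 = 0.166 m.
Re = ρVD_h/μ = 791·0.0477·0.166/0.00101 = 6201.
ε/D_h = 0.00014/0.166 = 0.000843; Haaland gives 1/√f = -1.8 log₁₀[9.06e-05+0.00111] = 5.255, so f = 0.03621.
ΔP = f(L/D_h)(ρV²/2) = 0.03621·116/0.166·0.8999 = 22.77 Pa.
ΔP = 0.0228 kPa.

ΔP ≈ 0.0228 kPa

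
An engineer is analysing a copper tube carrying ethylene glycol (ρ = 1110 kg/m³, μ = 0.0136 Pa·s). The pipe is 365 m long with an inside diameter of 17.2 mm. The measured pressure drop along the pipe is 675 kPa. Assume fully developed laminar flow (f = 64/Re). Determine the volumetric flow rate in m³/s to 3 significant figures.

For laminar flow, f = 64/Re with Re = ρVD/μ, so Darcy-Weisbach reduces to ΔP = 32μLV/D². Solving for V: V = ΔP·D²/(32μL) = 6.75e+05·(0.0172)²/(32·0.0136·365) = 1.257 m/s.
Check: Re = ρVD/μ = 1110·1.257·0.0172/0.0136 = 1765 < 2300, so the laminar assumption holds.
Q = V·A = 1.257·(π/4·0.0172²) = 0.0002921 m³/s = 2.92×10^-4 m³/s.

Q ≈ 2.92×10^-4 m³/s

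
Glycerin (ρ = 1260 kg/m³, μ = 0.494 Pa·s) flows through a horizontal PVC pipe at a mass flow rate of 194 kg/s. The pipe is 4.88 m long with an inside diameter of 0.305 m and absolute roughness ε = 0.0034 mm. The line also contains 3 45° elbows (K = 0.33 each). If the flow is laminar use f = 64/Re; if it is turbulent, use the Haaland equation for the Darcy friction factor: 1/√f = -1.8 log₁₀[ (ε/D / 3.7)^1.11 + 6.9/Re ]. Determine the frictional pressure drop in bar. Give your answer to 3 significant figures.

ΔP ≈ 0.0452 bar

A = πD²/4 = π(0.305)²/4 = 0.07306 m²; mean velocity V = ṁ/(ρA) = 194/(1260 · 0.07306) = 2.107 m/s.
Reynolds number Re = ρVD/μ = 1260 · 2.107 · 0.305 / 0.494 = 1639.
Re < 2300 → laminar flow, so f = 64/Re = 64/1639 = 0.03904 (the turbulent correlation is not needed).
Total minor-loss coefficient ΣK = 3·0.33 = 0.99.
ΔP = [f·L/D + ΣK]·(ρV²/2) = [0.03904·4.88/0.305 + 0.99]·(1260·2.107²/2) = [0.6246 + 0.99]·2798 = 4517 Pa.
ΔP = 4517 Pa = 0.0452 bar.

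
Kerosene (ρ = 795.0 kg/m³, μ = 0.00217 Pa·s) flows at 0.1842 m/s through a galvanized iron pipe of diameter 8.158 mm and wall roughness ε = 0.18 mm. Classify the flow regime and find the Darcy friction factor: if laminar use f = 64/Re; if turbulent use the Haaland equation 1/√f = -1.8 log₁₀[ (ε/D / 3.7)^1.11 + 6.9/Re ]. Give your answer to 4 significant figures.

Re = ρVD/μ = 795·0.1842·0.008158/0.00217 = 550.5.
Re < 2300 → laminar, so f = 64/Re = 0.1163 (roughness is irrelevant in laminar flow).

f ≈ 0.1163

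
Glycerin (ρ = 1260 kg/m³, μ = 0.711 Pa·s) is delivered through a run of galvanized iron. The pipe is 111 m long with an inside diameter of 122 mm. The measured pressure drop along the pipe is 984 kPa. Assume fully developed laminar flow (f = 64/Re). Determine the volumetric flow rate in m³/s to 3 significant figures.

For laminar flow, f = 64/Re with Re = ρVD/μ, so Darcy-Weisbach reduces to ΔP = 32μLV/D². Solving for V: V = ΔP·D²/(32μL) = 9.84e+05·(0.122)²/(32·0.711·111) = 5.799 m/s.
Check: Re = ρVD/μ = 1260·5.799·0.122/0.711 = 1254 < 2300, so the laminar assumption holds.
Q = V·A = 5.799·(π/4·0.122²) = 0.06779 m³/s = 0.0678 m³/s.

Q ≈ 0.0678 m³/s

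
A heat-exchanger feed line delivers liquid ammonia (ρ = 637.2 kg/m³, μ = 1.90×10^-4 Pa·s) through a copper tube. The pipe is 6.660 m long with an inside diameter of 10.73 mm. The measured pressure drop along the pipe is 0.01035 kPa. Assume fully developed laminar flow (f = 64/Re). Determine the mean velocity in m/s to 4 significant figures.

V ≈ 0.02943 m/s

For laminar flow, f = 64/Re with Re = ρVD/μ, so Darcy-Weisbach reduces to ΔP = 32μLV/D². Solving for V: V = ΔP·D²/(32μL) = 10.35·(0.01073)²/(32·0.00019·6.66) = 0.02943 m/s.
Check: Re = ρVD/μ = 637.2·0.02943·0.01073/0.00019 = 1059 < 2300, so the laminar assumption holds.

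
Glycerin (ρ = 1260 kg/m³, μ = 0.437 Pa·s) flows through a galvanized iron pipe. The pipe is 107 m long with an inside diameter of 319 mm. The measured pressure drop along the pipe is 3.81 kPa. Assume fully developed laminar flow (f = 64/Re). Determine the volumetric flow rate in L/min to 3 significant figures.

Q ≈ 1240 L/min

For laminar flow, f = 64/Re with Re = ρVD/μ, so Darcy-Weisbach reduces to ΔP = 32μLV/D². Solving for V: V = ΔP·D²/(32μL) = 3810·(0.319)²/(32·0.437·107) = 0.2591 m/s.
Check: Re = ρVD/μ = 1260·0.2591·0.319/0.437 = 238.3 < 2300, so the laminar assumption holds.
Q = V·A = 0.2591·(π/4·0.319²) = 0.02071 m³/s = 1240 L/min.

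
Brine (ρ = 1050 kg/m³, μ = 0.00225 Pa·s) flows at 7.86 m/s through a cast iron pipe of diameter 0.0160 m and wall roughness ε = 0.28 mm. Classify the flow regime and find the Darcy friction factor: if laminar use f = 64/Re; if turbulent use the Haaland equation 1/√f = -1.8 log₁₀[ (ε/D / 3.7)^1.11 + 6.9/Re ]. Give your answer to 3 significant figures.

f ≈ 0.0470

Re = ρVD/μ = 1050·7.86·0.016/0.00225 = 5.869e+04.
Re > 4000 → turbulent. ε/D = 0.00028/0.016 = 0.0175; Haaland: 1/√f = -1.8 log₁₀[0.00262 + 0.000118] = 4.611, so f = 0.04703.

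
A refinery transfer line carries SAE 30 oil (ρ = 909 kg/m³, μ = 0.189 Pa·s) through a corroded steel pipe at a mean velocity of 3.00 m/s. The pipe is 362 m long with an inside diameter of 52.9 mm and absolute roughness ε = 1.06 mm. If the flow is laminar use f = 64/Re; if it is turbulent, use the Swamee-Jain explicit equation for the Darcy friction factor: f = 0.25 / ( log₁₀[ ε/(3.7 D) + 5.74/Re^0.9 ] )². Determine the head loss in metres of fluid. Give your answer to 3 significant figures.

Reynolds number Re = ρVD/μ = 909 · 3 · 0.0529 / 0.189 = 763.3.
Re < 2300 → laminar flow, so f = 64/Re = 64/763.3 = 0.08385 (the turbulent correlation is not needed).
Darcy-Weisbach: ΔP = f(L/D)(ρV²/2) = 0.08385·(362/0.0529)·(909·3²/2) = 0.08385·6843·4090 = 2.347e+06 Pa.
Head loss h_f = ΔP/(ρg) = 2.347e+06/(909·9.81) = 263 m.

h_f ≈ 263 m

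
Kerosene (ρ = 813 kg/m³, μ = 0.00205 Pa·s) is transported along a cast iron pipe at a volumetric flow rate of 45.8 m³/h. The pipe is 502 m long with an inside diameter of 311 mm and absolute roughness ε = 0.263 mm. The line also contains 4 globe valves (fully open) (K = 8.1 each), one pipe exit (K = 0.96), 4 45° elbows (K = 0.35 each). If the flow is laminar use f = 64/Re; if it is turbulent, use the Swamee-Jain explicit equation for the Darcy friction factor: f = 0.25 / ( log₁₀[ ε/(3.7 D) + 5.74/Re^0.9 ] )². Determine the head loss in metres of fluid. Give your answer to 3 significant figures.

h_f ≈ 0.113 m

Q = 45.8 m³/h = 45.8/3600 = 0.01272 m³/s.
Cross-sectional area A = πD²/4 = π(0.311)²/4 = 0.07596 m²; mean velocity V = Q/A = 0.01272/0.07596 = 0.1675 m/s.
Reynolds number Re = ρVD/μ = 813 · 0.1675 · 0.311 / 0.00205 = 2.066e+04.
Re > 4000 → turbulent. Relative roughness ε/D = 0.000263/0.311 = 0.000846. Swamee-Jain: f = 0.25/(log₁₀[0.000846/3.7 + 5.74/2.066e+04^0.9])² = 0.25/(log₁₀[0.000229 + 0.000751])² = 0.25/(-3.009)² = 0.02761.
Total minor-loss coefficient ΣK = 4·8.1 + 1·0.96 + 4·0.35 = 34.8.
ΔP = [f·L/D + ΣK]·(ρV²/2) = [0.02761·502/0.311 + 34.8]·(813·0.1675²/2) = [44.56 + 34.8]·11.4 = 904.4 Pa.
Head loss h_f = ΔP/(ρg) = 904.4/(813·9.81) = 0.113 m.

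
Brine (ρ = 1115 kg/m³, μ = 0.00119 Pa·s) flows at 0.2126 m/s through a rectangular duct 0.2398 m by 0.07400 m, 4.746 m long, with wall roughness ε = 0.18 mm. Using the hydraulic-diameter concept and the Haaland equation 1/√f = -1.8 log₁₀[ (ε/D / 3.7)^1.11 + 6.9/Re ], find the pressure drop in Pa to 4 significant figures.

ΔP ≈ 29.79 Pa

Hydraulic diameter D_h = 4A/P = 4·(0.2398·0.074)/(2·(0.2398+0.074)) = 0.07098/0.6276 = 0.1131 m.
Re = ρVD_h/μ = 1115·0.2126·0.1131/0.00119 = 2.253e+04.
ε/D_h = 0.00018/0.1131 = 0.00159; Haaland gives 1/√f = -1.8 log₁₀[0.000183+0.000306] = 5.958, so f = 0.02817.
ΔP = f(L/D_h)(ρV²/2) = 0.02817·4.746/0.1131·25.2 = 29.79 Pa.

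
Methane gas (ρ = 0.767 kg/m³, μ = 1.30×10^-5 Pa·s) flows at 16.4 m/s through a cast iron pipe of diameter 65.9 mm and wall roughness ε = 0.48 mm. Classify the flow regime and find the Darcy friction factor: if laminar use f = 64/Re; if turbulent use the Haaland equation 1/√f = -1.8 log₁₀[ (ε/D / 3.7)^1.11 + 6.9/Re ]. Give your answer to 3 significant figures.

Re = ρVD/μ = 0.767·16.4·0.0659/1.3e-05 = 6.376e+04.
Re > 4000 → turbulent. ε/D = 0.00048/0.0659 = 0.00728; Haaland: 1/√f = -1.8 log₁₀[0.000992 + 0.000108] = 5.325, so f = 0.03526.

f ≈ 0.0353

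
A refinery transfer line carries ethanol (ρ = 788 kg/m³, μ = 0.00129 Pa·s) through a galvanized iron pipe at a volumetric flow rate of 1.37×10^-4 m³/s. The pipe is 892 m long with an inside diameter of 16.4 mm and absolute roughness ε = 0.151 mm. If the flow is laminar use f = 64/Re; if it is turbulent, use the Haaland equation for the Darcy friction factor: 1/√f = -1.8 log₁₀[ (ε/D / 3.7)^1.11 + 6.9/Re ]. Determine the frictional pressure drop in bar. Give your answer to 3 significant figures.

Cross-sectional area A = πD²/4 = π(0.0164)²/4 = 0.0002112 m²; mean velocity V = Q/A = 0.000137/0.0002112 = 0.6485 m/s.
Reynolds number Re = ρVD/μ = 788 · 0.6485 · 0.0164 / 0.00129 = 6497.
Re > 4000 → turbulent. Relative roughness ε/D = 0.000151/0.0164 = 0.00921. Haaland: 1/√f = -1.8 log₁₀[(0.00921/3.7)^1.11 + 6.9/6497] = -1.8 log₁₀[0.00129 + 0.00106] = 4.733, so f = 0.04465.
Darcy-Weisbach: ΔP = f(L/D)(ρV²/2) = 0.04465·(892/0.0164)·(788·0.6485²/2) = 0.04465·5.439e+04·165.7 = 4.025e+05 Pa.
ΔP = 4.025e+05 Pa = 4.02 bar.

ΔP ≈ 4.02 bar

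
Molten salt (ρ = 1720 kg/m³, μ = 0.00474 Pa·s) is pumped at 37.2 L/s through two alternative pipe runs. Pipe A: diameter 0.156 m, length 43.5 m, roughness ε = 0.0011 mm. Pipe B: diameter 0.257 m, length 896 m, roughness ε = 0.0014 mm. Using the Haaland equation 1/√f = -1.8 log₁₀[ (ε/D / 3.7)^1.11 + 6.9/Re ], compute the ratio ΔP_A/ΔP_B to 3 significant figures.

Pipe A: V = Q/A = 0.0372/0.01911 = 1.946 m/s; Re = 1.102e+05; ε/D = 7.05e-06; Haaland → f = 0.0175; ΔP_A = f(L/D)(ρV²/2) = 1.589e+04 Pa.
Pipe B: V = Q/A = 0.0372/0.05187 = 0.7171 m/s; Re = 6.688e+04; ε/D = 5.45e-06; Haaland → f = 0.01944; ΔP_B = f(L/D)(ρV²/2) = 2.997e+04 Pa.
ΔP_A/ΔP_B = 1.589e+04/2.997e+04 = 0.530.

ΔP_A/ΔP_B ≈ 0.530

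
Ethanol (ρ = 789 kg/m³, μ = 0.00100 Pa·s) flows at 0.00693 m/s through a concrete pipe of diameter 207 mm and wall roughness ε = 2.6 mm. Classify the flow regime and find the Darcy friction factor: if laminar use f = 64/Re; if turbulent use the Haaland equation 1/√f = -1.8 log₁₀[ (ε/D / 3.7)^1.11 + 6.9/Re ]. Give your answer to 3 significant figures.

Re = ρVD/μ = 789·0.00693·0.207/0.001 = 1132.
Re < 2300 → laminar, so f = 64/Re = 0.05655 (roughness is irrelevant in laminar flow).

f ≈ 0.0565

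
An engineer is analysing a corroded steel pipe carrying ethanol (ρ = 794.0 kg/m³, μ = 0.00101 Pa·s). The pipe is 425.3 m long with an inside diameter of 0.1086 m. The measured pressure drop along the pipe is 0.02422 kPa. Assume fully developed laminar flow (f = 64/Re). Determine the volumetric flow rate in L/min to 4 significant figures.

For laminar flow, f = 64/Re with Re = ρVD/μ, so Darcy-Weisbach reduces to ΔP = 32μLV/D². Solving for V: V = ΔP·D²/(32μL) = 24.22·(0.1086)²/(32·0.00101·425.3) = 0.02078 m/s.
Check: Re = ρVD/μ = 794·0.02078·0.1086/0.00101 = 1774 < 2300, so the laminar assumption holds.
Q = V·A = 0.02078·(π/4·0.1086²) = 0.0001925 m³/s = 11.55 L/min.

Q ≈ 11.55 L/min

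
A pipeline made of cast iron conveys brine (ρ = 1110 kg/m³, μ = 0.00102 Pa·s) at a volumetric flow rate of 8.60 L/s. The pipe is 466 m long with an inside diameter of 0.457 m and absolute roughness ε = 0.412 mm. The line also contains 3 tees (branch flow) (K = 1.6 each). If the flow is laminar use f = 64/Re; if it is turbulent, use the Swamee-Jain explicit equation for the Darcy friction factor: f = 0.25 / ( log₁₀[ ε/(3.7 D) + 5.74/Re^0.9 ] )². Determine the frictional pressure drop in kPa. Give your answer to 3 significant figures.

ΔP ≈ 0.0486 kPa

Q = 8.60 L/s = 8.60/1000 = 0.0086 m³/s.
Cross-sectional area A = πD²/4 = π(0.457)²/4 = 0.164 m²; mean velocity V = Q/A = 0.0086/0.164 = 0.05243 m/s.
Reynolds number Re = ρVD/μ = 1110 · 0.05243 · 0.457 / 0.00102 = 2.607e+04.
Re > 4000 → turbulent. Relative roughness ε/D = 0.000412/0.457 = 0.000902. Swamee-Jain: f = 0.25/(log₁₀[0.000902/3.7 + 5.74/2.607e+04^0.9])² = 0.25/(log₁₀[0.000244 + 0.000609])² = 0.25/(-3.069)² = 0.02654.
Total minor-loss coefficient ΣK = 3·1.6 = 4.8.
ΔP = [f·L/D + ΣK]·(ρV²/2) = [0.02654·466/0.457 + 4.8]·(1110·0.05243²/2) = [27.06 + 4.8]·1.526 = 48.6 Pa.
ΔP = 48.6 Pa = 0.0486 kPa.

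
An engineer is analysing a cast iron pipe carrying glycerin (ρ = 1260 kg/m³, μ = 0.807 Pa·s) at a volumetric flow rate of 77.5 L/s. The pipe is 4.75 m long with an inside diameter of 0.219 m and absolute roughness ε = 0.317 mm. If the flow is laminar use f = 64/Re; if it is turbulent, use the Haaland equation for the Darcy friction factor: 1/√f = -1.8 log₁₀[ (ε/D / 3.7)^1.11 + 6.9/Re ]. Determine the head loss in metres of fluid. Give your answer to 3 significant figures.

Q = 77.5 L/s = 77.5/1000 = 0.0775 m³/s.
Cross-sectional area A = πD²/4 = π(0.219)²/4 = 0.03767 m²; mean velocity V = Q/A = 0.0775/0.03767 = 2.057 m/s.
Reynolds number Re = ρVD/μ = 1260 · 2.057 · 0.219 / 0.807 = 703.5.
Re < 2300 → laminar flow, so f = 64/Re = 64/703.5 = 0.09097 (the turbulent correlation is not needed).
Darcy-Weisbach: ΔP = f(L/D)(ρV²/2) = 0.09097·(4.75/0.219)·(1260·2.057²/2) = 0.09097·21.69·2667 = 5262 Pa.
Head loss h_f = ΔP/(ρg) = 5262/(1260·9.81) = 0.426 m.

h_f ≈ 0.426 m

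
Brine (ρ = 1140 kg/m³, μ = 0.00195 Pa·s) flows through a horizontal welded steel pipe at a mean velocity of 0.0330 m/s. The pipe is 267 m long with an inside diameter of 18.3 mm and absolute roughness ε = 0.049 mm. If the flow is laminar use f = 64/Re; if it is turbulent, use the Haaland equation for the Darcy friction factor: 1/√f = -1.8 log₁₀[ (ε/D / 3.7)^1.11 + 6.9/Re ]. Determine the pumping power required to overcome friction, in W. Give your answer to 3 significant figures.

P ≈ 0.0142 W

Reynolds number Re = ρVD/μ = 1140 · 0.033 · 0.0183 / 0.00195 = 353.
Re < 2300 → laminar flow, so f = 64/Re = 64/353 = 0.1813 (the turbulent correlation is not needed).
Darcy-Weisbach: ΔP = f(L/D)(ρV²/2) = 0.1813·(267/0.0183)·(1140·0.033²/2) = 0.1813·1.459e+04·0.6207 = 1642 Pa.
Q = V·A = 0.033·0.000263 = 8.68e-06 m³/s.
Pumping power P = QΔP = 8.68e-06·1642 = 0.01425 W = 0.0142 W.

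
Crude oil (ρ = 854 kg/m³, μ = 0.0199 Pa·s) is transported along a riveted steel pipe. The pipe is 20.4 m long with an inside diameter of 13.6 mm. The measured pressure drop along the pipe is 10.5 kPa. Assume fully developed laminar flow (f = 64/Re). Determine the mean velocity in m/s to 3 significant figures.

For laminar flow, f = 64/Re with Re = ρVD/μ, so Darcy-Weisbach reduces to ΔP = 32μLV/D². Solving for V: V = ΔP·D²/(32μL) = 1.05e+04·(0.0136)²/(32·0.0199·20.4) = 0.1495 m/s.
Check: Re = ρVD/μ = 854·0.1495·0.0136/0.0199 = 87.25 < 2300, so the laminar assumption holds.

V ≈ 0.149 m/s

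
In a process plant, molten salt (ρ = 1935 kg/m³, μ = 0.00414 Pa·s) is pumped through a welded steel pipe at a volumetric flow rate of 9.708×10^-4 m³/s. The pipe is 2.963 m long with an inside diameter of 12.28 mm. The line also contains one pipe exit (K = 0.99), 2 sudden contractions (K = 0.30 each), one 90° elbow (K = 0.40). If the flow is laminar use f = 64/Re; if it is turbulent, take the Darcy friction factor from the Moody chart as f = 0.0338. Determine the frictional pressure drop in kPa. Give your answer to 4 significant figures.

ΔP ≈ 659.5 kPa

Cross-sectional area A = πD²/4 = π(0.01228)²/4 = 0.0001184 m²; mean velocity V = Q/A = 0.0009708/0.0001184 = 8.197 m/s.
Reynolds number Re = ρVD/μ = 1935 · 8.197 · 0.01228 / 0.00414 = 4.705e+04.
Re > 4000 → turbulent; use the Moody-chart value f = 0.0338.
Total minor-loss coefficient ΣK = 1·0.99 + 2·0.3 + 1·0.4 = 1.99.
ΔP = [f·L/D + ΣK]·(ρV²/2) = [0.0338·2.963/0.01228 + 1.99]·(1935·8.197²/2) = [8.155 + 1.99]·6.5e+04 = 6.595e+05 Pa.
ΔP = 6.595e+05 Pa = 659.5 kPa.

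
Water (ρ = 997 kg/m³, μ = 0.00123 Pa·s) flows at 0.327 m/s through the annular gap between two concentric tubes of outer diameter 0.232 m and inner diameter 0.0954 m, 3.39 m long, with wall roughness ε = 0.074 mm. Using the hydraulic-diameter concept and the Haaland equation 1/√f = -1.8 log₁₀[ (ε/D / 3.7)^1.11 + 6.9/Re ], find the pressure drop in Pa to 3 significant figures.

ΔP ≈ 31.3 Pa

Hydraulic diameter D_h = 4A/P = D_o - D_i = 0.232 - 0.0954 = 0.1366 m.
Re = ρVD_h/μ = 997·0.327·0.1366/0.00123 = 3.621e+04.
ε/D_h = 7.4e-05/0.1366 = 0.000542; Haaland gives 1/√f = -1.8 log₁₀[5.54e-05+0.000191] = 6.496, so f = 0.0237.
ΔP = f(L/D_h)(ρV²/2) = 0.0237·3.39/0.1366·53.3 = 31.35 Pa.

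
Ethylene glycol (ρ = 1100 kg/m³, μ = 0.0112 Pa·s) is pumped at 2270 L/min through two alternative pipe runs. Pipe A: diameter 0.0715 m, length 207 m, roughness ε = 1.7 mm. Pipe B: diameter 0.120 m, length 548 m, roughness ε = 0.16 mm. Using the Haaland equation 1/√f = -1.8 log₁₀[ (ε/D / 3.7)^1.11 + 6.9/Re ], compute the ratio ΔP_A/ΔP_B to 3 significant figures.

Pipe A: V = Q/A = 0.03783/0.004015 = 9.423 m/s; Re = 6.617e+04; ε/D = 0.0238; Haaland → f = 0.05265; ΔP_A = f(L/D)(ρV²/2) = 7.444e+06 Pa.
Pipe B: V = Q/A = 0.03783/0.01131 = 3.345 m/s; Re = 3.943e+04; ε/D = 0.00133; Haaland → f = 0.02538; ΔP_B = f(L/D)(ρV²/2) = 7.133e+05 Pa.
ΔP_A/ΔP_B = 7.444e+06/7.133e+05 = 10.4.

ΔP_A/ΔP_B ≈ 10.4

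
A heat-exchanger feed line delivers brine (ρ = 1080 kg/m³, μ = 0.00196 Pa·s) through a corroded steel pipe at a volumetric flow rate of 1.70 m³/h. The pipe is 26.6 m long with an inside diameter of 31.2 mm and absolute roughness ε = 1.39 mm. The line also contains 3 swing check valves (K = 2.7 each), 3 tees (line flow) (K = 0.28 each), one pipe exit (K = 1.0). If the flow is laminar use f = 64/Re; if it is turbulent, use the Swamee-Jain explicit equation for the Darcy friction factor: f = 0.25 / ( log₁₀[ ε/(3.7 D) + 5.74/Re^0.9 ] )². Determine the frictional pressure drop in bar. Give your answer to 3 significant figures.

ΔP ≈ 0.146 bar

Q = 1.70 m³/h = 1.70/3600 = 0.0004722 m³/s.
Cross-sectional area A = πD²/4 = π(0.0312)²/4 = 0.0007645 m²; mean velocity V = Q/A = 0.0004722/0.0007645 = 0.6177 m/s.
Reynolds number Re = ρVD/μ = 1080 · 0.6177 · 0.0312 / 0.00196 = 1.062e+04.
Re > 4000 → turbulent. Relative roughness ε/D = 0.00139/0.0312 = 0.0446. Swamee-Jain: f = 0.25/(log₁₀[0.0446/3.7 + 5.74/1.062e+04^0.9])² = 0.25/(log₁₀[0.012 + 0.00137])² = 0.25/(-1.873)² = 0.07129.
Total minor-loss coefficient ΣK = 3·2.7 + 3·0.28 + 1·1 = 9.94.
ΔP = [f·L/D + ΣK]·(ρV²/2) = [0.07129·26.6/0.0312 + 9.94]·(1080·0.6177²/2) = [60.78 + 9.94]·206 = 1.457e+04 Pa.
ΔP = 1.457e+04 Pa = 0.146 bar.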